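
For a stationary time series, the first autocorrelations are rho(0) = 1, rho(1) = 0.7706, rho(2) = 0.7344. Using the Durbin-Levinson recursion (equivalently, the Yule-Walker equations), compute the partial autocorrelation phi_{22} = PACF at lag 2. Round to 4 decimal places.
\phi_{22} = 0.3461

The PACF at lag k is phi_{kk}, the last component of the solution
to the Yule-Walker system G_k phi = r_k where
  (G_k)_{ij} = rho(|i - j|), (r_k)_i = rho(i), i,j = 1..k.
Equivalently, Durbin-Levinson gives phi_{kk} iteratively:
  phi_{11} = rho(1)
  phi_{kk} = [rho(k) - sum_{j=1..k-1} phi_{k-1,j} rho(k-j)]
            / [1 - sum_{j=1..k-1} phi_{k-1,j} rho(j)],
  phi_{k,j} = phi_{k-1,j} - phi_{kk} phi_{k-1,k-j},  j = 1..k-1.
Step k = 1:
  phi_11 = rho(1) = 0.7706.
Step k = 2:
  phi_22 = [rho(2) - phi_11 rho(1)] / [1 - phi_11 rho(1)] = [0.7344 - (0.7706)(0.7706)] / [1 - (0.7706)(0.7706)]
         = 0.14057564 / 0.40617564 = 0.3461.
Therefore phi_{22} = 0.3461.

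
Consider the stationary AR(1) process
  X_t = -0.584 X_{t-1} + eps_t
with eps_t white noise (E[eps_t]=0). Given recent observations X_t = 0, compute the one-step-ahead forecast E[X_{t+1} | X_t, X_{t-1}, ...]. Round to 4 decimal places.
E[X_{t+1} \mid \mathcal F_t] = 0.0000

For an AR(p) model X_t = c + sum_i phi_i X_{t-i} + eps_t, the
one-step-ahead conditional mean is
  E[X_{t+1} | X_t, ...] = c + sum_i phi_i X_{t+1-i}.
Substitute known values:
  E[X_{t+1} | ...] = (-0.584) * (0)
                   = 0.0000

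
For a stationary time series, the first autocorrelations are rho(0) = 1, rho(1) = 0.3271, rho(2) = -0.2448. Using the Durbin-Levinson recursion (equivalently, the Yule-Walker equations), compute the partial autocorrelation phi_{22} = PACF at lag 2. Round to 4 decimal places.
\phi_{22} = -0.3939

The PACF at lag k is phi_{kk}, the last component of the solution
to the Yule-Walker system G_k phi = r_k where
  (G_k)_{ij} = rho(|i - j|), (r_k)_i = rho(i), i,j = 1..k.
Equivalently, Durbin-Levinson gives phi_{kk} iteratively:
  phi_{11} = rho(1)
  phi_{kk} = [rho(k) - sum_{j=1..k-1} phi_{k-1,j} rho(k-j)]
            / [1 - sum_{j=1..k-1} phi_{k-1,j} rho(j)],
  phi_{k,j} = phi_{k-1,j} - phi_{kk} phi_{k-1,k-j},  j = 1..k-1.
Step k = 1:
  phi_11 = rho(1) = 0.3271.
Step k = 2:
  phi_22 = [rho(2) - phi_11 rho(1)] / [1 - phi_11 rho(1)] = [-0.2448 - (0.3271)(0.3271)] / [1 - (0.3271)(0.3271)]
         = -0.35179441 / 0.89300559 = -0.3939.
Therefore phi_{22} = -0.3939.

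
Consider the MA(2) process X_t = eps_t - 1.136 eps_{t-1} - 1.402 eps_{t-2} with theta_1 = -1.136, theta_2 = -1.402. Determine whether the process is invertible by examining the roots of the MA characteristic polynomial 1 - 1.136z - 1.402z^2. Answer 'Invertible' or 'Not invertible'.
\text{Not invertible}

The MA(q) characteristic polynomial is P(z) = 1 - 1.136z - 1.402z^2.
Invertibility requires all roots to lie outside the unit circle, i.e. |z| > 1 for every root.
Set 1 + (-1.136) z + (-1.402) z^2 = 0, i.e. a z^2 + b z + c = 0 with a = -1.402, b = -1.136, c = 1.
Discriminant D = b^2 - 4ac = (-1.136)^2 - 4*(-1.402)*1 = 1.290496 - (-5.608) = 6.898496.
D >= 0, so the roots are real: z = (-b +/- sqrt(D)) / (2a) = (1.136 +/- 2.626499) / (-2.804).
  z_1 = (1.136 + 2.626499) / (-2.804) = -1.3418,   |z_1| = 1.3418.
  z_2 = (1.136 - 2.626499) / (-2.804) = 0.5316,   |z_2| = 0.5316.
Moduli of all roots: 1.3418, 0.5316.
All moduli strictly greater than 1? No.
Verdict: Not invertible.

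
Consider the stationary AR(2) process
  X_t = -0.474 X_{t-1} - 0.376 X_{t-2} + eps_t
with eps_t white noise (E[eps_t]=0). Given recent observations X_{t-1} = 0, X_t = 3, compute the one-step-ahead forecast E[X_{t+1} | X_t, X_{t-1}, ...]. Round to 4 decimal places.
E[X_{t+1} \mid \mathcal F_t] = -1.4220

For an AR(p) model X_t = c + sum_i phi_i X_{t-i} + eps_t, the
one-step-ahead conditional mean is
  E[X_{t+1} | X_t, ...] = c + sum_i phi_i X_{t+1-i}.
Substitute known values:
  E[X_{t+1} | ...] = (-0.474) * (3) + (-0.376) * (0)
                   = -1.4220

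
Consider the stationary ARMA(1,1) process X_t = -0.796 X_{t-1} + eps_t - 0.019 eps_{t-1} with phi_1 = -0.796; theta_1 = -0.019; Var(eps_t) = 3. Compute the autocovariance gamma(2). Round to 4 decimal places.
\gamma(2) = 5.3923

Multiply the model equation by X_{t-k} and take expectations. With theta_0 = psi_0 = 1 and psi_j the MA(infinity) weights, this gives
  gamma(k) - sum_i phi_i gamma(k-i) = c_k,
  c_k = sigma^2 * sum_{j=k..q} theta_j psi_{j-k}   (c_k = 0 for k > q),
using gamma(-m) = gamma(m).
psi-weights needed (psi_j = theta_j + sum_i phi_i psi_{j-i}):
  psi_1 = theta_1 + phi_1 = -0.019 + (-0.796) = -0.815
Right-hand sides:
  c_0 = sigma^2 (1 + theta_1 psi_1) = 3 * (1 + (-0.019)(-0.815)) = 3 * 1.015485 = 3.046455
  c_1 = sigma^2 theta_1 = 3 * (-0.019) = -0.057
  c_2 = 0
Equations for k = 0 and k = 1 (AR order 1):
  gamma(0) = phi_1 gamma(1) + c_0
  gamma(1) = phi_1 gamma(0) + c_1
Substituting the second into the first: gamma(0) (1 - phi_1^2) = c_0 + phi_1 c_1, so
  gamma(0) = (c_0 + phi_1 c_1) / (1 - phi_1^2) = (3.046455 + (-0.796)(-0.057)) / (1 - (-0.796)^2) = 3.091827 / 0.366384 = 8.438761.
  gamma(1) = phi_1 gamma(0) + c_1 = (-0.796)(8.438761) + (-0.057) = -6.774254.
For k = 2 (> q): gamma(2) = phi_1 gamma(1) = (-0.796)(-6.774254) = 5.392306.
Therefore gamma(2) = 5.3923 (to 4 decimal places).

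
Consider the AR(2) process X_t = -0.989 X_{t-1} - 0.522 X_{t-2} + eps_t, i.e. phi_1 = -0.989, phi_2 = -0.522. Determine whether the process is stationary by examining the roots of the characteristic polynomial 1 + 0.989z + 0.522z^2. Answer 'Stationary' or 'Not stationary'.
\text{Stationary}

The AR(p) characteristic polynomial is P(z) = 1 + 0.989z + 0.522z^2.
Stationarity requires all roots to lie outside the unit circle, i.e. |z| > 1 for every root.
Set 1 + (0.989) z + (0.522) z^2 = 0, i.e. a z^2 + b z + c = 0 with a = 0.522, b = 0.989, c = 1.
Discriminant D = b^2 - 4ac = (0.989)^2 - 4*(0.522)*1 = 0.978121 - (2.088) = -1.109879.
D < 0, so the roots are the complex-conjugate pair z = (-b +/- i sqrt(-D)) / (2a) = -0.9473 +/- 1.0091i.
For a conjugate pair |z|^2 = z * conj(z) = (product of roots) = c/a = 1/(0.522) = 1.915709, so |z| = sqrt(1.915709) = 1.3841 for both roots.
Moduli of all roots: 1.3841, 1.3841.
All moduli strictly greater than 1? Yes.
Verdict: Stationary.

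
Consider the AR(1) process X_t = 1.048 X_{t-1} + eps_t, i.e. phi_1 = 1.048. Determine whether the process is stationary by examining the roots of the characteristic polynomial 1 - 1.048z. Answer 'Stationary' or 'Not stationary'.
\text{Not stationary}

The AR(p) characteristic polynomial is P(z) = 1 - 1.048z.
Stationarity requires all roots to lie outside the unit circle, i.e. |z| > 1 for every root.
This is linear in z: 1 + (-1.048) z = 0  =>  z = -1/(-1.048) = 0.954198,  |z| = 0.954198.
Moduli of all roots: 0.9542.
All moduli strictly greater than 1? No.
Verdict: Not stationary.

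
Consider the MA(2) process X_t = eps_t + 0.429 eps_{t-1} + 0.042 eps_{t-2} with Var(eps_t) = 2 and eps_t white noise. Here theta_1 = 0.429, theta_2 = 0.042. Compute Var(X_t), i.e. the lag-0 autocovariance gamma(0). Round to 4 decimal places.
\gamma(0) = 2.3716

For an MA(q) process X_t = eps_t + sum_i theta_i eps_{t-i} with
Var(eps_t) = sigma^2, the variance is
  gamma(0) = sigma^2 * (1 + sum_i theta_i^2).
  sum_i theta_i^2 = (0.429)^2 + (0.042)^2 = 0.184041 + 0.001764 = 0.185805.
  gamma(0) = 2 * (1 + 0.185805) = 2 * 1.185805 = 2.37161, which rounds to 2.3716.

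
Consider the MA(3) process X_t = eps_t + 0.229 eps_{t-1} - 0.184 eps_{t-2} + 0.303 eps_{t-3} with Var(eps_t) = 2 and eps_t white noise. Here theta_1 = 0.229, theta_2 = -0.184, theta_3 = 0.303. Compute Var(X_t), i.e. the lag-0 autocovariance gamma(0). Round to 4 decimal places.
\gamma(0) = 2.3562

For an MA(q) process X_t = eps_t + sum_i theta_i eps_{t-i} with
Var(eps_t) = sigma^2, the variance is
  gamma(0) = sigma^2 * (1 + sum_i theta_i^2).
  sum_i theta_i^2 = (0.229)^2 + (-0.184)^2 + (0.303)^2 = 0.052441 + 0.033856 + 0.091809 = 0.178106.
  gamma(0) = 2 * (1 + 0.178106) = 2 * 1.178106 = 2.356212, which rounds to 2.3562.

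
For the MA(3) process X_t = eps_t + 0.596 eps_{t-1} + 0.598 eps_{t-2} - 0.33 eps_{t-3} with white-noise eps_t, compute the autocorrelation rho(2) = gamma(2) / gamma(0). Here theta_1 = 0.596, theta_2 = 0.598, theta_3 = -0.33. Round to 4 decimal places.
\rho(2) = 0.2203

For an MA(q) process with theta_0 = 1, the autocovariance is
  gamma(k) = sigma^2 * sum_{i=0..q-k} theta_i * theta_{i+k},
and rho(k) = gamma(k) / gamma(0). Sigma^2 cancels.
  numerator   = (1)*(0.598) + (0.596)*(-0.33) = 0.40132.
  denominator = (1)^2 + (0.596)^2 + (0.598)^2 + (-0.33)^2 = 1.82172.
  rho(2) = 0.40132 / 1.82172 = 0.2203.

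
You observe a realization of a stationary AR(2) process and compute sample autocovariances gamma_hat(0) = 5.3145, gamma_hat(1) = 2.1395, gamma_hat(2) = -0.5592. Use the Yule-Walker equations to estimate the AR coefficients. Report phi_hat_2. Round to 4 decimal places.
\hat\phi_{2} = -0.3190

The Yule-Walker equations for an AR(p) process read, in matrix form,
  Gamma_p phi = r_p,   with   (Gamma_p)_{ij} = gamma(|i - j|),
                       (r_p)_i = gamma(i),   i,j = 1..p.
Substitute the sample gammas (Toeplitz matrix and right-hand side of size 2):
  Gamma_p = [[5.3145, 2.1395], [2.1395, 5.3145]]
  r_p     = [2.1395, -0.5592]
Written out:
  5.3145 phi_1 + 2.1395 phi_2 = 2.1395
  2.1395 phi_1 + 5.3145 phi_2 = -0.5592
Solve by Cramer's rule:
  det = gamma(0)^2 - gamma(1)^2 = (5.3145)^2 - (2.1395)^2 = 28.24391025 - 4.57746025 = 23.66645
  phi_hat_1 = [gamma(1) gamma(0) - gamma(1) gamma(2)] / det = [(2.1395)(5.3145) - (2.1395)(-0.5592)] / 23.66645 = 12.56678115 / 23.66645 = 0.531
  phi_hat_2 = [gamma(0) gamma(2) - gamma(1)^2] / det = [(5.3145)(-0.5592) - (2.1395)^2] / 23.66645 = -7.54932865 / 23.66645 = -0.319
So phi_hat = [0.5310, -0.3190].
Therefore phi_hat_2 = -0.3190.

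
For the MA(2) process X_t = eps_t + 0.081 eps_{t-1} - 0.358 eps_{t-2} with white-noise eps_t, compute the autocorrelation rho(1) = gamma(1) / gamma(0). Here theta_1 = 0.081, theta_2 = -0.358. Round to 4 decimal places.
\rho(1) = 0.0458

For an MA(q) process with theta_0 = 1, the autocovariance is
  gamma(k) = sigma^2 * sum_{i=0..q-k} theta_i * theta_{i+k},
and rho(k) = gamma(k) / gamma(0). Sigma^2 cancels.
  numerator   = (1)*(0.081) + (0.081)*(-0.358) = 0.052002.
  denominator = (1)^2 + (0.081)^2 + (-0.358)^2 = 1.134725.
  rho(1) = 0.052002 / 1.134725 = 0.0458.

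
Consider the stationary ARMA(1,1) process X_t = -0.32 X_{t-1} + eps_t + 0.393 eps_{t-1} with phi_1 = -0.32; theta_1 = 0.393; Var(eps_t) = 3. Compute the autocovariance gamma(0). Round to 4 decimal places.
\gamma(0) = 3.0178

Multiply the model equation by X_{t-k} and take expectations. With theta_0 = psi_0 = 1 and psi_j the MA(infinity) weights, this gives
  gamma(k) - sum_i phi_i gamma(k-i) = c_k,
  c_k = sigma^2 * sum_{j=k..q} theta_j psi_{j-k}   (c_k = 0 for k > q),
using gamma(-m) = gamma(m).
psi-weights needed (psi_j = theta_j + sum_i phi_i psi_{j-i}):
  psi_1 = theta_1 + phi_1 = 0.393 + (-0.32) = 0.073
Right-hand sides:
  c_0 = sigma^2 (1 + theta_1 psi_1) = 3 * (1 + (0.393)(0.073)) = 3 * 1.028689 = 3.086067
  c_1 = sigma^2 theta_1 = 3 * (0.393) = 1.179
  c_2 = 0
Equations for k = 0 and k = 1 (AR order 1):
  gamma(0) = phi_1 gamma(1) + c_0
  gamma(1) = phi_1 gamma(0) + c_1
Substituting the second into the first: gamma(0) (1 - phi_1^2) = c_0 + phi_1 c_1, so
  gamma(0) = (c_0 + phi_1 c_1) / (1 - phi_1^2) = (3.086067 + (-0.32)(1.179)) / (1 - (-0.32)^2) = 2.708787 / 0.8976 = 3.017811.
Therefore gamma(0) = 3.0178 (to 4 decimal places).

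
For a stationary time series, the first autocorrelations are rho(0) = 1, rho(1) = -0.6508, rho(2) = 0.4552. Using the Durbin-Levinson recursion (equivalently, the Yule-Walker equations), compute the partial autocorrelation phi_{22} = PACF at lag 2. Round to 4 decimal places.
\phi_{22} = 0.0549

The PACF at lag k is phi_{kk}, the last component of the solution
to the Yule-Walker system G_k phi = r_k where
  (G_k)_{ij} = rho(|i - j|), (r_k)_i = rho(i), i,j = 1..k.
Equivalently, Durbin-Levinson gives phi_{kk} iteratively:
  phi_{11} = rho(1)
  phi_{kk} = [rho(k) - sum_{j=1..k-1} phi_{k-1,j} rho(k-j)]
            / [1 - sum_{j=1..k-1} phi_{k-1,j} rho(j)],
  phi_{k,j} = phi_{k-1,j} - phi_{kk} phi_{k-1,k-j},  j = 1..k-1.
Step k = 1:
  phi_11 = rho(1) = -0.6508.
Step k = 2:
  phi_22 = [rho(2) - phi_11 rho(1)] / [1 - phi_11 rho(1)] = [0.4552 - (-0.6508)(-0.6508)] / [1 - (-0.6508)(-0.6508)]
         = 0.03165936 / 0.57645936 = 0.0549.
Therefore phi_{22} = 0.0549.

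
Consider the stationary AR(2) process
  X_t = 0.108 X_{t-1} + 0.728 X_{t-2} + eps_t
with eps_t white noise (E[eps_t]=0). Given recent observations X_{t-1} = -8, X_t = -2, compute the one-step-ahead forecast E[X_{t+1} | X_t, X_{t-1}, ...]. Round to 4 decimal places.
E[X_{t+1} \mid \mathcal F_t] = -6.0400

For an AR(p) model X_t = c + sum_i phi_i X_{t-i} + eps_t, the
one-step-ahead conditional mean is
  E[X_{t+1} | X_t, ...] = c + sum_i phi_i X_{t+1-i}.
Substitute known values:
  E[X_{t+1} | ...] = (0.108) * (-2) + (0.728) * (-8)
                   = -6.0400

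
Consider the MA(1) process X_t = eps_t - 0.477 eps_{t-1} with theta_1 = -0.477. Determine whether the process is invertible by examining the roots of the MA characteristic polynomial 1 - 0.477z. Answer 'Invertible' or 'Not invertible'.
\text{Invertible}

The MA(q) characteristic polynomial is P(z) = 1 - 0.477z.
Invertibility requires all roots to lie outside the unit circle, i.e. |z| > 1 for every root.
This is linear in z: 1 + (-0.477) z = 0  =>  z = -1/(-0.477) = 2.096436,  |z| = 2.096436.
Moduli of all roots: 2.0964.
All moduli strictly greater than 1? Yes.
Verdict: Invertible.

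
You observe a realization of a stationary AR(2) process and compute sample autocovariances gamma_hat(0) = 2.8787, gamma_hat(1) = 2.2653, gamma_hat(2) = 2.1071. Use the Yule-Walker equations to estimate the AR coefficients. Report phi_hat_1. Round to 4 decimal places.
\hat\phi_{1} = 0.5540

The Yule-Walker equations for an AR(p) process read, in matrix form,
  Gamma_p phi = r_p,   with   (Gamma_p)_{ij} = gamma(|i - j|),
                       (r_p)_i = gamma(i),   i,j = 1..p.
Substitute the sample gammas (Toeplitz matrix and right-hand side of size 2):
  Gamma_p = [[2.8787, 2.2653], [2.2653, 2.8787]]
  r_p     = [2.2653, 2.1071]
Written out:
  2.8787 phi_1 + 2.2653 phi_2 = 2.2653
  2.2653 phi_1 + 2.8787 phi_2 = 2.1071
Solve by Cramer's rule:
  det = gamma(0)^2 - gamma(1)^2 = (2.8787)^2 - (2.2653)^2 = 8.28691369 - 5.13158409 = 3.1553296
  phi_hat_1 = [gamma(1) gamma(0) - gamma(1) gamma(2)] / det = [(2.2653)(2.8787) - (2.2653)(2.1071)] / 3.1553296 = 1.74790548 / 3.1553296 = 0.554
  phi_hat_2 = [gamma(0) gamma(2) - gamma(1)^2] / det = [(2.8787)(2.1071) - (2.2653)^2] / 3.1553296 = 0.93412468 / 3.1553296 = 0.296
So phi_hat = [0.5540, 0.2960].
Therefore phi_hat_1 = 0.5540.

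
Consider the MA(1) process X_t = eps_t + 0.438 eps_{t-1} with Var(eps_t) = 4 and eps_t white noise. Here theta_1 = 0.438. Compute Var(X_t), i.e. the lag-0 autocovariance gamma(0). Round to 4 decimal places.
\gamma(0) = 4.7674

For an MA(q) process X_t = eps_t + sum_i theta_i eps_{t-i} with
Var(eps_t) = sigma^2, the variance is
  gamma(0) = sigma^2 * (1 + sum_i theta_i^2).
  sum_i theta_i^2 = (0.438)^2 = 0.191844.
  gamma(0) = 4 * (1 + 0.191844) = 4 * 1.191844 = 4.767376, which rounds to 4.7674.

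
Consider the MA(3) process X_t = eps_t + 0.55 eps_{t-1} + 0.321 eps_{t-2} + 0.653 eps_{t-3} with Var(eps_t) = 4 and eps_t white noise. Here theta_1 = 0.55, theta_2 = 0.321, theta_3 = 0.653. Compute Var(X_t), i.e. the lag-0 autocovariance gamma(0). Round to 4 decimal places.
\gamma(0) = 7.3278

For an MA(q) process X_t = eps_t + sum_i theta_i eps_{t-i} with
Var(eps_t) = sigma^2, the variance is
  gamma(0) = sigma^2 * (1 + sum_i theta_i^2).
  sum_i theta_i^2 = (0.55)^2 + (0.321)^2 + (0.653)^2 = 0.3025 + 0.103041 + 0.426409 = 0.83195.
  gamma(0) = 4 * (1 + 0.83195) = 4 * 1.83195 = 7.3278.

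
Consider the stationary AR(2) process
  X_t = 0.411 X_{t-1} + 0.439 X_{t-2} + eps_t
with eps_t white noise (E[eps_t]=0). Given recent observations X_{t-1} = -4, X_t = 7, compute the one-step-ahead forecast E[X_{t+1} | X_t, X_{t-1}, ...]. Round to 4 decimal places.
E[X_{t+1} \mid \mathcal F_t] = 1.1210

For an AR(p) model X_t = c + sum_i phi_i X_{t-i} + eps_t, the
one-step-ahead conditional mean is
  E[X_{t+1} | X_t, ...] = c + sum_i phi_i X_{t+1-i}.
Substitute known values:
  E[X_{t+1} | ...] = (0.411) * (7) + (0.439) * (-4)
                   = 1.1210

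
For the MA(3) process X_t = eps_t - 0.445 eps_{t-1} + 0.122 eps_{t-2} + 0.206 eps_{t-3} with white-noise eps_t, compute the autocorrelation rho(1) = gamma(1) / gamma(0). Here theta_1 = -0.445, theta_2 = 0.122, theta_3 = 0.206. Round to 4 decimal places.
\rho(1) = -0.3777

For an MA(q) process with theta_0 = 1, the autocovariance is
  gamma(k) = sigma^2 * sum_{i=0..q-k} theta_i * theta_{i+k},
and rho(k) = gamma(k) / gamma(0). Sigma^2 cancels.
  numerator   = (1)*(-0.445) + (-0.445)*(0.122) + (0.122)*(0.206) = -0.474158.
  denominator = (1)^2 + (-0.445)^2 + (0.122)^2 + (0.206)^2 = 1.255345.
  rho(1) = -0.474158 / 1.255345 = -0.3777.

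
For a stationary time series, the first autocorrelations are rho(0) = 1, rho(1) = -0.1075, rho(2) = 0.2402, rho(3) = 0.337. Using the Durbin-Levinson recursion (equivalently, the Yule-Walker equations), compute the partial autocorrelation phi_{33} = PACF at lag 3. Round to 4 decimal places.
\phi_{33} = 0.4080

The PACF at lag k is phi_{kk}, the last component of the solution
to the Yule-Walker system G_k phi = r_k where
  (G_k)_{ij} = rho(|i - j|), (r_k)_i = rho(i), i,j = 1..k.
Equivalently, Durbin-Levinson gives phi_{kk} iteratively:
  phi_{11} = rho(1)
  phi_{kk} = [rho(k) - sum_{j=1..k-1} phi_{k-1,j} rho(k-j)]
            / [1 - sum_{j=1..k-1} phi_{k-1,j} rho(j)],
  phi_{k,j} = phi_{k-1,j} - phi_{kk} phi_{k-1,k-j},  j = 1..k-1.
Step k = 1:
  phi_11 = rho(1) = -0.1075.
Step k = 2:
  phi_22 = [rho(2) - phi_11 rho(1)] / [1 - phi_11 rho(1)] = [0.2402 - (-0.1075)(-0.1075)] / [1 - (-0.1075)(-0.1075)]
         = 0.22864375 / 0.98844375 = 0.231317.
  Update: phi_21 = phi_11 - phi_22 phi_11 = -0.1075 - (0.231317)(-0.1075) = -0.082633.
Step k = 3:
  phi_33 = [rho(3) - phi_21 rho(2) - phi_22 rho(1)] / [1 - phi_21 rho(1) - phi_22 rho(2)]
    numerator   = 0.337 - (-0.082633)(0.2402) - (0.231317)(-0.1075) = 0.38171512
    denominator = 1 - (-0.082633)(-0.1075) - (0.231317)(0.2402) = 0.93555459
  phi_33 = 0.38171512 / 0.93555459 = 0.408.
Therefore phi_{33} = 0.4080.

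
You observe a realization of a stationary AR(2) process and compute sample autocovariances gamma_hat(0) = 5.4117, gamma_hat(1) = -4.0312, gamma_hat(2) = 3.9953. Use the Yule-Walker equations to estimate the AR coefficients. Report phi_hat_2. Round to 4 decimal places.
\hat\phi_{2} = 0.4120

The Yule-Walker equations for an AR(p) process read, in matrix form,
  Gamma_p phi = r_p,   with   (Gamma_p)_{ij} = gamma(|i - j|),
                       (r_p)_i = gamma(i),   i,j = 1..p.
Substitute the sample gammas (Toeplitz matrix and right-hand side of size 2):
  Gamma_p = [[5.4117, -4.0312], [-4.0312, 5.4117]]
  r_p     = [-4.0312, 3.9953]
Written out:
  5.4117 phi_1 - 4.0312 phi_2 = -4.0312
  -4.0312 phi_1 + 5.4117 phi_2 = 3.9953
Solve by Cramer's rule:
  det = gamma(0)^2 - gamma(1)^2 = (5.4117)^2 - (-4.0312)^2 = 29.28649689 - 16.25057344 = 13.03592345
  phi_hat_1 = [gamma(1) gamma(0) - gamma(1) gamma(2)] / det = [(-4.0312)(5.4117) - (-4.0312)(3.9953)] / 13.03592345 = -5.70979168 / 13.03592345 = -0.438
  phi_hat_2 = [gamma(0) gamma(2) - gamma(1)^2] / det = [(5.4117)(3.9953) - (-4.0312)^2] / 13.03592345 = 5.37079157 / 13.03592345 = 0.412
So phi_hat = [-0.4380, 0.4120].
Therefore phi_hat_2 = 0.4120.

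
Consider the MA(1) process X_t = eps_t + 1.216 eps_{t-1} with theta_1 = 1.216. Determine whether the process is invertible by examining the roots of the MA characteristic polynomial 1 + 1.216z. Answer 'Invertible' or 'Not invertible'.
\text{Not invertible}

The MA(q) characteristic polynomial is P(z) = 1 + 1.216z.
Invertibility requires all roots to lie outside the unit circle, i.e. |z| > 1 for every root.
This is linear in z: 1 + (1.216) z = 0  =>  z = -1/(1.216) = -0.822368,  |z| = 0.822368.
Moduli of all roots: 0.8224.
All moduli strictly greater than 1? No.
Verdict: Not invertible.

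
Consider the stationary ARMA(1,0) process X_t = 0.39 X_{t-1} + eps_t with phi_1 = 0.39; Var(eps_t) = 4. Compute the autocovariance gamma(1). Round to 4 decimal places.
\gamma(1) = 1.8398

Multiply the model equation by X_{t-k} and take expectations. With theta_0 = psi_0 = 1 and psi_j the MA(infinity) weights, this gives
  gamma(k) - sum_i phi_i gamma(k-i) = c_k,
  c_k = sigma^2 * sum_{j=k..q} theta_j psi_{j-k}   (c_k = 0 for k > q),
using gamma(-m) = gamma(m).
Pure AR (q = 0): c_0 = sigma^2 = 4, c_k = 0 for k >= 1.
Equations for k = 0 and k = 1 (AR order 1):
  gamma(0) = phi_1 gamma(1) + c_0
  gamma(1) = phi_1 gamma(0) + c_1
Substituting the second into the first: gamma(0) (1 - phi_1^2) = c_0 + phi_1 c_1, so
  gamma(0) = c_0 / (1 - phi_1^2) = 4 / (1 - (0.39)^2) = 4 / 0.8479 = 4.717537.
  gamma(1) = phi_1 gamma(0) = (0.39)(4.717537) = 1.83984.
Therefore gamma(1) = 1.8398 (to 4 decimal places).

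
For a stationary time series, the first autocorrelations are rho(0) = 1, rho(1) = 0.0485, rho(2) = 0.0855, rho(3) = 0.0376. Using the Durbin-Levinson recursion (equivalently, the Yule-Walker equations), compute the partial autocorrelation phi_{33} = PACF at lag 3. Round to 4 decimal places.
\phi_{33} = 0.0300

The PACF at lag k is phi_{kk}, the last component of the solution
to the Yule-Walker system G_k phi = r_k where
  (G_k)_{ij} = rho(|i - j|), (r_k)_i = rho(i), i,j = 1..k.
Equivalently, Durbin-Levinson gives phi_{kk} iteratively:
  phi_{11} = rho(1)
  phi_{kk} = [rho(k) - sum_{j=1..k-1} phi_{k-1,j} rho(k-j)]
            / [1 - sum_{j=1..k-1} phi_{k-1,j} rho(j)],
  phi_{k,j} = phi_{k-1,j} - phi_{kk} phi_{k-1,k-j},  j = 1..k-1.
Step k = 1:
  phi_11 = rho(1) = 0.0485.
Step k = 2:
  phi_22 = [rho(2) - phi_11 rho(1)] / [1 - phi_11 rho(1)] = [0.0855 - (0.0485)(0.0485)] / [1 - (0.0485)(0.0485)]
         = 0.08314775 / 0.99764775 = 0.083344.
  Update: phi_21 = phi_11 - phi_22 phi_11 = 0.0485 - (0.083344)(0.0485) = 0.044458.
Step k = 3:
  phi_33 = [rho(3) - phi_21 rho(2) - phi_22 rho(1)] / [1 - phi_21 rho(1) - phi_22 rho(2)]
    numerator   = 0.0376 - (0.044458)(0.0855) - (0.083344)(0.0485) = 0.02975668
    denominator = 1 - (0.044458)(0.0485) - (0.083344)(0.0855) = 0.9907179
  phi_33 = 0.02975668 / 0.9907179 = 0.03.
Therefore phi_{33} = 0.0300.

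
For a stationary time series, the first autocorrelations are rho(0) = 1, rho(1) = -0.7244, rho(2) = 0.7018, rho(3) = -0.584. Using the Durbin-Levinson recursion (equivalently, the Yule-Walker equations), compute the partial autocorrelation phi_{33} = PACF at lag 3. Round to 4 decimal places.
\phi_{33} = 0.0119

The PACF at lag k is phi_{kk}, the last component of the solution
to the Yule-Walker system G_k phi = r_k where
  (G_k)_{ij} = rho(|i - j|), (r_k)_i = rho(i), i,j = 1..k.
Equivalently, Durbin-Levinson gives phi_{kk} iteratively:
  phi_{11} = rho(1)
  phi_{kk} = [rho(k) - sum_{j=1..k-1} phi_{k-1,j} rho(k-j)]
            / [1 - sum_{j=1..k-1} phi_{k-1,j} rho(j)],
  phi_{k,j} = phi_{k-1,j} - phi_{kk} phi_{k-1,k-j},  j = 1..k-1.
Step k = 1:
  phi_11 = rho(1) = -0.7244.
Step k = 2:
  phi_22 = [rho(2) - phi_11 rho(1)] / [1 - phi_11 rho(1)] = [0.7018 - (-0.7244)(-0.7244)] / [1 - (-0.7244)(-0.7244)]
         = 0.17704464 / 0.47524464 = 0.372534.
  Update: phi_21 = phi_11 - phi_22 phi_11 = -0.7244 - (0.372534)(-0.7244) = -0.454537.
Step k = 3:
  phi_33 = [rho(3) - phi_21 rho(2) - phi_22 rho(1)] / [1 - phi_21 rho(1) - phi_22 rho(2)]
    numerator   = -0.584 - (-0.454537)(0.7018) - (0.372534)(-0.7244) = 0.00485719
    denominator = 1 - (-0.454537)(-0.7244) - (0.372534)(0.7018) = 0.40928955
  phi_33 = 0.00485719 / 0.40928955 = 0.0119.
Therefore phi_{33} = 0.0119.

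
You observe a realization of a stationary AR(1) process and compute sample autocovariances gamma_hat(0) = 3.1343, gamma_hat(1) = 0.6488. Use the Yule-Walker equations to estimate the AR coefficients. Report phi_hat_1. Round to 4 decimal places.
\hat\phi_{1} = 0.2070

The Yule-Walker equations for an AR(p) process read, in matrix form,
  Gamma_p phi = r_p,   with   (Gamma_p)_{ij} = gamma(|i - j|),
                       (r_p)_i = gamma(i),   i,j = 1..p.
Substitute the sample gammas (Toeplitz matrix and right-hand side of size 1):
  Gamma_p = [[3.1343]]
  r_p     = [0.6488]
With p = 1 this is the single equation gamma(0) phi_1 = gamma(1):
  phi_hat_1 = gamma(1) / gamma(0) = 0.6488 / 3.1343 = 0.2070.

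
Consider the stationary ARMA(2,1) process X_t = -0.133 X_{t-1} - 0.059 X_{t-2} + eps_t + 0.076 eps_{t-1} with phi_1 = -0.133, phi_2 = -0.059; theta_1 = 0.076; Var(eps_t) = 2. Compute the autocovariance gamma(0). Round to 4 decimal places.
\gamma(0) = 2.0120

Multiply the model equation by X_{t-k} and take expectations. With theta_0 = psi_0 = 1 and psi_j the MA(infinity) weights, this gives
  gamma(k) - sum_i phi_i gamma(k-i) = c_k,
  c_k = sigma^2 * sum_{j=k..q} theta_j psi_{j-k}   (c_k = 0 for k > q),
using gamma(-m) = gamma(m).
psi-weights needed (psi_j = theta_j + sum_i phi_i psi_{j-i}):
  psi_1 = theta_1 + phi_1 = 0.076 + (-0.133) = -0.057
Right-hand sides:
  c_0 = sigma^2 (1 + theta_1 psi_1) = 2 * (1 + (0.076)(-0.057)) = 2 * 0.995668 = 1.991336
  c_1 = sigma^2 theta_1 = 2 * (0.076) = 0.152
  c_2 = 0
Equations for k = 0, 1, 2 (AR order 2, c_2 = 0):
  (E0) gamma(0) = phi_1 gamma(1) + phi_2 gamma(2) + c_0
  (E1) gamma(1) = phi_1 gamma(0) + phi_2 gamma(1) + c_1
  (E2) gamma(2) = phi_1 gamma(1) + phi_2 gamma(0)
From (E1): gamma(1) = A gamma(0) + B with
  A = phi_1 / (1 - phi_2) = -0.133 / 1.059 = -0.12559,   B = c_1 / (1 - phi_2) = 0.152 / 1.059 = 0.143532.
Insert (E2) into (E0): gamma(0) (1 - phi_2^2) = phi_1 (1 + phi_2) gamma(1) + c_0.
  phi_1 (1 + phi_2) = (-0.133)(0.941) = -0.125153,   1 - phi_2^2 = 0.996519.
Replace gamma(1) by A gamma(0) + B and collect gamma(0):
  gamma(0) [0.996519 - (-0.125153)(-0.12559)] = (-0.125153)(0.143532) + 1.991336
  gamma(0) * 0.980801 = 1.973373
  gamma(0) = 1.973373 / 0.980801 = 2.012001.
Therefore gamma(0) = 2.0120 (to 4 decimal places).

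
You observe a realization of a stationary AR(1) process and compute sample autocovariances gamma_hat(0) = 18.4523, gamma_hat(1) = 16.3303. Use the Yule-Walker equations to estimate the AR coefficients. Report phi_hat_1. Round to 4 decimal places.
\hat\phi_{1} = 0.8850

The Yule-Walker equations for an AR(p) process read, in matrix form,
  Gamma_p phi = r_p,   with   (Gamma_p)_{ij} = gamma(|i - j|),
                       (r_p)_i = gamma(i),   i,j = 1..p.
Substitute the sample gammas (Toeplitz matrix and right-hand side of size 1):
  Gamma_p = [[18.4523]]
  r_p     = [16.3303]
With p = 1 this is the single equation gamma(0) phi_1 = gamma(1):
  phi_hat_1 = gamma(1) / gamma(0) = 16.3303 / 18.4523 = 0.8850.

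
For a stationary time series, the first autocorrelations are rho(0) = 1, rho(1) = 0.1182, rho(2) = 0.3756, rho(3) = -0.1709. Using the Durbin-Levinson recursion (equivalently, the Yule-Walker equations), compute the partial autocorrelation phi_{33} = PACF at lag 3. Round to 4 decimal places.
\phi_{33} = -0.2840

The PACF at lag k is phi_{kk}, the last component of the solution
to the Yule-Walker system G_k phi = r_k where
  (G_k)_{ij} = rho(|i - j|), (r_k)_i = rho(i), i,j = 1..k.
Equivalently, Durbin-Levinson gives phi_{kk} iteratively:
  phi_{11} = rho(1)
  phi_{kk} = [rho(k) - sum_{j=1..k-1} phi_{k-1,j} rho(k-j)]
            / [1 - sum_{j=1..k-1} phi_{k-1,j} rho(j)],
  phi_{k,j} = phi_{k-1,j} - phi_{kk} phi_{k-1,k-j},  j = 1..k-1.
Step k = 1:
  phi_11 = rho(1) = 0.1182.
Step k = 2:
  phi_22 = [rho(2) - phi_11 rho(1)] / [1 - phi_11 rho(1)] = [0.3756 - (0.1182)(0.1182)] / [1 - (0.1182)(0.1182)]
         = 0.36162876 / 0.98602876 = 0.366753.
  Update: phi_21 = phi_11 - phi_22 phi_11 = 0.1182 - (0.366753)(0.1182) = 0.07485.
Step k = 3:
  phi_33 = [rho(3) - phi_21 rho(2) - phi_22 rho(1)] / [1 - phi_21 rho(1) - phi_22 rho(2)]
    numerator   = -0.1709 - (0.07485)(0.3756) - (0.366753)(0.1182) = -0.24236377
    denominator = 1 - (0.07485)(0.1182) - (0.366753)(0.3756) = 0.85340042
  phi_33 = -0.24236377 / 0.85340042 = -0.284.
Therefore phi_{33} = -0.2840.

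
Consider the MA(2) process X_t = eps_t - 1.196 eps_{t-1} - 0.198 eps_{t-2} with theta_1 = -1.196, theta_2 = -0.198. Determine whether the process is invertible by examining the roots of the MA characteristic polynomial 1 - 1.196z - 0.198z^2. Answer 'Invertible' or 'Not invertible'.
\text{Not invertible}

The MA(q) characteristic polynomial is P(z) = 1 - 1.196z - 0.198z^2.
Invertibility requires all roots to lie outside the unit circle, i.e. |z| > 1 for every root.
Set 1 + (-1.196) z + (-0.198) z^2 = 0, i.e. a z^2 + b z + c = 0 with a = -0.198, b = -1.196, c = 1.
Discriminant D = b^2 - 4ac = (-1.196)^2 - 4*(-0.198)*1 = 1.430416 - (-0.792) = 2.222416.
D >= 0, so the roots are real: z = (-b +/- sqrt(D)) / (2a) = (1.196 +/- 1.490777) / (-0.396).
  z_1 = (1.196 + 1.490777) / (-0.396) = -6.7848,   |z_1| = 6.7848.
  z_2 = (1.196 - 1.490777) / (-0.396) = 0.7444,   |z_2| = 0.7444.
Moduli of all roots: 6.7848, 0.7444.
All moduli strictly greater than 1? No.
Verdict: Not invertible.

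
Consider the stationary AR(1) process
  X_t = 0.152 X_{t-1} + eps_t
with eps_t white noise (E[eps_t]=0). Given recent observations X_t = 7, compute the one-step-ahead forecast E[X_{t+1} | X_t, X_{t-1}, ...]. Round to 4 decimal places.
E[X_{t+1} \mid \mathcal F_t] = 1.0640

For an AR(p) model X_t = c + sum_i phi_i X_{t-i} + eps_t, the
one-step-ahead conditional mean is
  E[X_{t+1} | X_t, ...] = c + sum_i phi_i X_{t+1-i}.
Substitute known values:
  E[X_{t+1} | ...] = (0.152) * (7)
                   = 1.0640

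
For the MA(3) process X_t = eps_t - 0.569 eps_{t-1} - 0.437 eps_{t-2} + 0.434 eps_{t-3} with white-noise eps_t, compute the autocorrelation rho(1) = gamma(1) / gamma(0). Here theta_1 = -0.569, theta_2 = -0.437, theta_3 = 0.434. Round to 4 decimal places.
\rho(1) = -0.2995

For an MA(q) process with theta_0 = 1, the autocovariance is
  gamma(k) = sigma^2 * sum_{i=0..q-k} theta_i * theta_{i+k},
and rho(k) = gamma(k) / gamma(0). Sigma^2 cancels.
  numerator   = (1)*(-0.569) + (-0.569)*(-0.437) + (-0.437)*(0.434) = -0.510005.
  denominator = (1)^2 + (-0.569)^2 + (-0.437)^2 + (0.434)^2 = 1.703086.
  rho(1) = -0.510005 / 1.703086 = -0.2995.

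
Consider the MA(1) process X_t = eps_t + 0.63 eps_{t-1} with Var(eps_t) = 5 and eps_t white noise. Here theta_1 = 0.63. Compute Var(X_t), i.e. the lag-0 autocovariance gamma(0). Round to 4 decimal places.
\gamma(0) = 6.9845

For an MA(q) process X_t = eps_t + sum_i theta_i eps_{t-i} with
Var(eps_t) = sigma^2, the variance is
  gamma(0) = sigma^2 * (1 + sum_i theta_i^2).
  sum_i theta_i^2 = (0.63)^2 = 0.3969.
  gamma(0) = 5 * (1 + 0.3969) = 5 * 1.3969 = 6.9845.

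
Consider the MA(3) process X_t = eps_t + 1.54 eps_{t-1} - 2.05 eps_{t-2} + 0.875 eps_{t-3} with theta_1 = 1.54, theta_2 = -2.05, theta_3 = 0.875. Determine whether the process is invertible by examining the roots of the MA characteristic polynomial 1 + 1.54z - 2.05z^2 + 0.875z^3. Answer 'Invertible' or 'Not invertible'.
\text{Not invertible}

The MA(q) characteristic polynomial is P(z) = 1 + 1.54z - 2.05z^2 + 0.875z^3.
Invertibility requires all roots to lie outside the unit circle, i.e. |z| > 1 for every root.
Degree 3: look for a simple real root z0 first, then factor out (1 - z/z0) and solve the remaining quadratic.
Testing z0 = -0.4: P(-0.4) = 1 + (1.54)(-0.4) + (-2.05)(-0.4)^2 + (0.875)(-0.4)^3
  = 1 + (-0.616) + (-0.328) + (-0.056) = 0.  So z_0 = -0.4 is a root, |z_0| = 0.4.
Divide out the factor (1 + 2.5 z) = (1 - z/z0) (since 1/z0 = -2.5):
  P(z) = (1 + 2.5 z)(1 + (-0.96) z + (0.35) z^2)
  [check: z-coef -0.96 - (-2.5) = 1.54; z^2-coef 0.35 - (-2.5)(-0.96) = -2.05; z^3-coef -(-2.5)(0.35) = 0.875.]
Remaining roots from the quadratic factor 1 + (-0.96) z + (0.35) z^2:
  Set 1 + (-0.96) z + (0.35) z^2 = 0, i.e. a z^2 + b z + c = 0 with a = 0.35, b = -0.96, c = 1.
  Discriminant D = b^2 - 4ac = (-0.96)^2 - 4*(0.35)*1 = 0.9216 - (1.4) = -0.4784.
  D < 0, so the roots are the complex-conjugate pair z = (-b +/- i sqrt(-D)) / (2a) = 1.3714 +/- 0.9881i.
  For a conjugate pair |z|^2 = z * conj(z) = (product of roots) = c/a = 1/(0.35) = 2.857143, so |z| = sqrt(2.857143) = 1.6903 for both roots.
Moduli of all roots: 0.4000, 1.6903, 1.6903.
All moduli strictly greater than 1? No.
Verdict: Not invertible.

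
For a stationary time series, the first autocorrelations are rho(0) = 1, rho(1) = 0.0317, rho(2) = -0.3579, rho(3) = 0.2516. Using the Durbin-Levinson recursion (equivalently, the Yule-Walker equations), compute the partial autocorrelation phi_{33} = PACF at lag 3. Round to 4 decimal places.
\phi_{33} = 0.3200

The PACF at lag k is phi_{kk}, the last component of the solution
to the Yule-Walker system G_k phi = r_k where
  (G_k)_{ij} = rho(|i - j|), (r_k)_i = rho(i), i,j = 1..k.
Equivalently, Durbin-Levinson gives phi_{kk} iteratively:
  phi_{11} = rho(1)
  phi_{kk} = [rho(k) - sum_{j=1..k-1} phi_{k-1,j} rho(k-j)]
            / [1 - sum_{j=1..k-1} phi_{k-1,j} rho(j)],
  phi_{k,j} = phi_{k-1,j} - phi_{kk} phi_{k-1,k-j},  j = 1..k-1.
Step k = 1:
  phi_11 = rho(1) = 0.0317.
Step k = 2:
  phi_22 = [rho(2) - phi_11 rho(1)] / [1 - phi_11 rho(1)] = [-0.3579 - (0.0317)(0.0317)] / [1 - (0.0317)(0.0317)]
         = -0.35890489 / 0.99899511 = -0.359266.
  Update: phi_21 = phi_11 - phi_22 phi_11 = 0.0317 - (-0.359266)(0.0317) = 0.043089.
Step k = 3:
  phi_33 = [rho(3) - phi_21 rho(2) - phi_22 rho(1)] / [1 - phi_21 rho(1) - phi_22 rho(2)]
    numerator   = 0.2516 - (0.043089)(-0.3579) - (-0.359266)(0.0317) = 0.27841019
    denominator = 1 - (0.043089)(0.0317) - (-0.359266)(-0.3579) = 0.87005282
  phi_33 = 0.27841019 / 0.87005282 = 0.32.
Therefore phi_{33} = 0.3200.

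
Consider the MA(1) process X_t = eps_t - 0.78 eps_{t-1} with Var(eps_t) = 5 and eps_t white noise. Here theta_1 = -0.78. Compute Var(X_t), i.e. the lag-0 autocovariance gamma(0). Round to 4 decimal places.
\gamma(0) = 8.0420

For an MA(q) process X_t = eps_t + sum_i theta_i eps_{t-i} with
Var(eps_t) = sigma^2, the variance is
  gamma(0) = sigma^2 * (1 + sum_i theta_i^2).
  sum_i theta_i^2 = (-0.78)^2 = 0.6084.
  gamma(0) = 5 * (1 + 0.6084) = 5 * 1.6084 = 8.042, which rounds to 8.0420.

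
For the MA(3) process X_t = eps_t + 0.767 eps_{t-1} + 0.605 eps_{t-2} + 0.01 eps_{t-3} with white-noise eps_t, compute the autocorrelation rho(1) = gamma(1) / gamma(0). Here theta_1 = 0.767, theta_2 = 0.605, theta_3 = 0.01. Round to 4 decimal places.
\rho(1) = 0.6330

For an MA(q) process with theta_0 = 1, the autocovariance is
  gamma(k) = sigma^2 * sum_{i=0..q-k} theta_i * theta_{i+k},
and rho(k) = gamma(k) / gamma(0). Sigma^2 cancels.
  numerator   = (1)*(0.767) + (0.767)*(0.605) + (0.605)*(0.01) = 1.237085.
  denominator = (1)^2 + (0.767)^2 + (0.605)^2 + (0.01)^2 = 1.954414.
  rho(1) = 1.237085 / 1.954414 = 0.6330.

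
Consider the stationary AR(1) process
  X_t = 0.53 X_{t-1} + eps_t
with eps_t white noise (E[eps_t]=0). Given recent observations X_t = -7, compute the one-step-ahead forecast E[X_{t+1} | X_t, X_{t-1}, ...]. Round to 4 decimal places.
E[X_{t+1} \mid \mathcal F_t] = -3.7100

For an AR(p) model X_t = c + sum_i phi_i X_{t-i} + eps_t, the
one-step-ahead conditional mean is
  E[X_{t+1} | X_t, ...] = c + sum_i phi_i X_{t+1-i}.
Substitute known values:
  E[X_{t+1} | ...] = (0.53) * (-7)
                   = -3.7100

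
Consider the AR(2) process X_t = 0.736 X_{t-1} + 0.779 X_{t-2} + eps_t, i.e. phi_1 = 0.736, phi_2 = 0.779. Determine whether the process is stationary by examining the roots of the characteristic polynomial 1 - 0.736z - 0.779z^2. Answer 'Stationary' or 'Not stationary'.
\text{Not stationary}

The AR(p) characteristic polynomial is P(z) = 1 - 0.736z - 0.779z^2.
Stationarity requires all roots to lie outside the unit circle, i.e. |z| > 1 for every root.
Set 1 + (-0.736) z + (-0.779) z^2 = 0, i.e. a z^2 + b z + c = 0 with a = -0.779, b = -0.736, c = 1.
Discriminant D = b^2 - 4ac = (-0.736)^2 - 4*(-0.779)*1 = 0.541696 - (-3.116) = 3.657696.
D >= 0, so the roots are real: z = (-b +/- sqrt(D)) / (2a) = (0.736 +/- 1.91251) / (-1.558).
  z_1 = (0.736 + 1.91251) / (-1.558) = -1.6999,   |z_1| = 1.6999.
  z_2 = (0.736 - 1.91251) / (-1.558) = 0.7551,   |z_2| = 0.7551.
Moduli of all roots: 1.6999, 0.7551.
All moduli strictly greater than 1? No.
Verdict: Not stationary.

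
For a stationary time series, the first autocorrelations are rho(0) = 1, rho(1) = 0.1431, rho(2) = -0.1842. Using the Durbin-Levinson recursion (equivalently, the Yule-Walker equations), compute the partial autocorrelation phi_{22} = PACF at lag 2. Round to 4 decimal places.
\phi_{22} = -0.2090

The PACF at lag k is phi_{kk}, the last component of the solution
to the Yule-Walker system G_k phi = r_k where
  (G_k)_{ij} = rho(|i - j|), (r_k)_i = rho(i), i,j = 1..k.
Equivalently, Durbin-Levinson gives phi_{kk} iteratively:
  phi_{11} = rho(1)
  phi_{kk} = [rho(k) - sum_{j=1..k-1} phi_{k-1,j} rho(k-j)]
            / [1 - sum_{j=1..k-1} phi_{k-1,j} rho(j)],
  phi_{k,j} = phi_{k-1,j} - phi_{kk} phi_{k-1,k-j},  j = 1..k-1.
Step k = 1:
  phi_11 = rho(1) = 0.1431.
Step k = 2:
  phi_22 = [rho(2) - phi_11 rho(1)] / [1 - phi_11 rho(1)] = [-0.1842 - (0.1431)(0.1431)] / [1 - (0.1431)(0.1431)]
         = -0.20467761 / 0.97952239 = -0.209.
Therefore phi_{22} = -0.2090.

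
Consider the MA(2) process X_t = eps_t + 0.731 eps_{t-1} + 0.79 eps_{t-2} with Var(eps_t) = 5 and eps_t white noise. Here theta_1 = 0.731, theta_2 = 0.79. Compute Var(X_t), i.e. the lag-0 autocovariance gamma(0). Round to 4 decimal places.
\gamma(0) = 10.7923

For an MA(q) process X_t = eps_t + sum_i theta_i eps_{t-i} with
Var(eps_t) = sigma^2, the variance is
  gamma(0) = sigma^2 * (1 + sum_i theta_i^2).
  sum_i theta_i^2 = (0.731)^2 + (0.79)^2 = 0.534361 + 0.6241 = 1.158461.
  gamma(0) = 5 * (1 + 1.158461) = 5 * 2.158461 = 10.792305, which rounds to 10.7923.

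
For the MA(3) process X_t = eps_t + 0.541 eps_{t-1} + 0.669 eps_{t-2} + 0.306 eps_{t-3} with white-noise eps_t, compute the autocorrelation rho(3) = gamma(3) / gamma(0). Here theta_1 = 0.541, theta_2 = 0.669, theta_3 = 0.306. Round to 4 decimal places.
\rho(3) = 0.1669

For an MA(q) process with theta_0 = 1, the autocovariance is
  gamma(k) = sigma^2 * sum_{i=0..q-k} theta_i * theta_{i+k},
and rho(k) = gamma(k) / gamma(0). Sigma^2 cancels.
  numerator   = (1)*(0.306) = 0.306.
  denominator = (1)^2 + (0.541)^2 + (0.669)^2 + (0.306)^2 = 1.833878.
  rho(3) = 0.306 / 1.833878 = 0.1669.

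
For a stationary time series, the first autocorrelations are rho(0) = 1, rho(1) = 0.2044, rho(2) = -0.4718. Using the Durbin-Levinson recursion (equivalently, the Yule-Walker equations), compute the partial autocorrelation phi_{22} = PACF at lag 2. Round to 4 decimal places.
\phi_{22} = -0.5360

The PACF at lag k is phi_{kk}, the last component of the solution
to the Yule-Walker system G_k phi = r_k where
  (G_k)_{ij} = rho(|i - j|), (r_k)_i = rho(i), i,j = 1..k.
Equivalently, Durbin-Levinson gives phi_{kk} iteratively:
  phi_{11} = rho(1)
  phi_{kk} = [rho(k) - sum_{j=1..k-1} phi_{k-1,j} rho(k-j)]
            / [1 - sum_{j=1..k-1} phi_{k-1,j} rho(j)],
  phi_{k,j} = phi_{k-1,j} - phi_{kk} phi_{k-1,k-j},  j = 1..k-1.
Step k = 1:
  phi_11 = rho(1) = 0.2044.
Step k = 2:
  phi_22 = [rho(2) - phi_11 rho(1)] / [1 - phi_11 rho(1)] = [-0.4718 - (0.2044)(0.2044)] / [1 - (0.2044)(0.2044)]
         = -0.51357936 / 0.95822064 = -0.536.
Therefore phi_{22} = -0.5360.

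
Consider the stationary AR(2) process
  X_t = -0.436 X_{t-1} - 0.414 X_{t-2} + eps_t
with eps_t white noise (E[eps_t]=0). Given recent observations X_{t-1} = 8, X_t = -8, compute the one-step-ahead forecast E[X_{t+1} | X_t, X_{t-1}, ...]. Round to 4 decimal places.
E[X_{t+1} \mid \mathcal F_t] = 0.1760

For an AR(p) model X_t = c + sum_i phi_i X_{t-i} + eps_t, the
one-step-ahead conditional mean is
  E[X_{t+1} | X_t, ...] = c + sum_i phi_i X_{t+1-i}.
Substitute known values:
  E[X_{t+1} | ...] = (-0.436) * (-8) + (-0.414) * (8)
                   = 0.1760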